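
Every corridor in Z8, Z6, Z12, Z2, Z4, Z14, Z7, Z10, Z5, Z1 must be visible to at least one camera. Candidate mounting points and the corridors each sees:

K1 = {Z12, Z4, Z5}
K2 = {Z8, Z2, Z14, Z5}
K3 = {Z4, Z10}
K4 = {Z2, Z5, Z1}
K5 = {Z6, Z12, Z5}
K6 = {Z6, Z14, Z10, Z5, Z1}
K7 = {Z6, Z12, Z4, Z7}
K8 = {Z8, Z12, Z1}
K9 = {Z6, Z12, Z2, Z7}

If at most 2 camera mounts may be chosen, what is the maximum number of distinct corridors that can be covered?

8

Choosing K2, K7 covers {Z8, Z6, Z12, Z2, Z4, Z14, Z7, Z5} — 8 corridors.
No choice of 2 camera mounts does better; here Z10, Z1 are left uncovered.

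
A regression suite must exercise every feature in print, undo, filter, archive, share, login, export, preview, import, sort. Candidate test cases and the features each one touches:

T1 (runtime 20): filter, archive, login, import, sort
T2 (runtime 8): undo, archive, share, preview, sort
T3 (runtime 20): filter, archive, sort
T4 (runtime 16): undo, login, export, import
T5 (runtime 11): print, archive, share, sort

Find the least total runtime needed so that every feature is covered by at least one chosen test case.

55

T1, T2, T4, T5 cover every feature at runtime 20 + 8 + 16 + 11 = 55.
Any cover uses at least 4 test cases; among all covering selections none totals below 55.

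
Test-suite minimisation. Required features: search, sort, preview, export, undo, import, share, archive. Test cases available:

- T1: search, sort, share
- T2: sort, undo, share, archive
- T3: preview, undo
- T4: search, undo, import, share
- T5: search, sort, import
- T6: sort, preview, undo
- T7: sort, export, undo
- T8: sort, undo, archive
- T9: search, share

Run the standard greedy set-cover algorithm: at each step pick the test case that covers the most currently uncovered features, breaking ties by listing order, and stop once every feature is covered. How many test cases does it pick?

4

Pick 1: T2 covers 4 new features (sort, undo, share, archive).
Pick 2: T4 covers 2 new features (search, import).
Pick 3: T3 covers 1 new features (preview).
Pick 4: T7 covers 1 new features (export).
Greedy uses 4 test cases.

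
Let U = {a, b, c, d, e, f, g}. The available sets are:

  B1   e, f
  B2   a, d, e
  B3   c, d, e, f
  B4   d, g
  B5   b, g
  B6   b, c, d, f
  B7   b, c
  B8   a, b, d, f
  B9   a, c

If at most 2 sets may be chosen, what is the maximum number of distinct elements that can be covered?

6

Choosing B2, B6 covers {a, b, c, d, e, f} — 6 elements.
No choice of 2 sets does better; here g is left uncovered.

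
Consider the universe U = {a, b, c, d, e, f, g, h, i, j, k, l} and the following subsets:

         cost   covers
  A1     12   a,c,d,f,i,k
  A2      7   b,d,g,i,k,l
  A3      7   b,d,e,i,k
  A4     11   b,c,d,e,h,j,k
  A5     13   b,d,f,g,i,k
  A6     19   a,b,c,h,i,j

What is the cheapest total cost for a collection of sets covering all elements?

A1, A2, A4 cover every element at cost 12 + 7 + 11 = 30.
Any cover uses at least 3 sets; among all covering selections none totals below 30.

30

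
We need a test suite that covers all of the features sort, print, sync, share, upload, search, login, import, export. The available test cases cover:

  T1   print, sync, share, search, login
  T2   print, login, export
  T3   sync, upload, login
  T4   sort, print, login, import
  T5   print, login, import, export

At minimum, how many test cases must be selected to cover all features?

T1, T2, T3, T4 together cover {sort, print, sync, share, upload, search, login, import, export} — every feature.
No 3 of the 5 test cases cover everything (all 10 triples fall short), so 4 is minimum.

4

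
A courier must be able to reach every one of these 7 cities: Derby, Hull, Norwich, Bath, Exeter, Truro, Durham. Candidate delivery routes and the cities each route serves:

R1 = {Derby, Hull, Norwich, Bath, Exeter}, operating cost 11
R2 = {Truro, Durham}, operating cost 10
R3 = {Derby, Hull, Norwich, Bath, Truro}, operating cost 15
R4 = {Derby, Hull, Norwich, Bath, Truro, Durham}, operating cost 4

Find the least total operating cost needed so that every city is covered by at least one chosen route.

15

R1, R4 cover every city at operating cost 11 + 4 = 15.
Any cover uses at least 2 routes; among all covering selections none totals below 15.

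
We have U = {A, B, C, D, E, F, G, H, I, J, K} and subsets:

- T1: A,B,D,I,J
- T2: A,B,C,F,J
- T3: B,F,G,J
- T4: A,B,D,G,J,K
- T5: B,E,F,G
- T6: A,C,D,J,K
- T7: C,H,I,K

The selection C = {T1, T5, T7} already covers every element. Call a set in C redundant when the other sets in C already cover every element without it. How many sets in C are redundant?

Drop T1: A, D, J uncovered — not redundant.
Drop T5: E, F, G uncovered — not redundant.
Drop T7: C, H, K uncovered — not redundant.
None of the sets in C is redundant.

0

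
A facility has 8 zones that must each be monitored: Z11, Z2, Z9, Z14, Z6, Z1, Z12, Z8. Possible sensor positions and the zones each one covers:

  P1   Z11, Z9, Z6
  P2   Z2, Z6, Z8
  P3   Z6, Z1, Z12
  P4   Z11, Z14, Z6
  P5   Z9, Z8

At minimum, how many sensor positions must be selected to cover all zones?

P1, P2, P3, P4 together cover {Z11, Z2, Z9, Z14, Z6, Z1, Z12, Z8} — every zone.
No 3 of the 5 sensor positions cover everything (all 10 triples fall short), so 4 is minimum.

4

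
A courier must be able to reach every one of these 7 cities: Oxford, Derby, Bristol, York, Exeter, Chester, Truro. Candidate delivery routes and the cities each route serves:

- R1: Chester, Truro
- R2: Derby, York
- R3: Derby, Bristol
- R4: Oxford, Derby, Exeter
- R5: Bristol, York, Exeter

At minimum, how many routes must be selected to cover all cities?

3

R1, R4, R5 together cover {Oxford, Derby, Bristol, York, Exeter, Chester, Truro} — every city.
No 2 of the 5 routes cover everything (all 10 pairs fall short), so 3 is minimum.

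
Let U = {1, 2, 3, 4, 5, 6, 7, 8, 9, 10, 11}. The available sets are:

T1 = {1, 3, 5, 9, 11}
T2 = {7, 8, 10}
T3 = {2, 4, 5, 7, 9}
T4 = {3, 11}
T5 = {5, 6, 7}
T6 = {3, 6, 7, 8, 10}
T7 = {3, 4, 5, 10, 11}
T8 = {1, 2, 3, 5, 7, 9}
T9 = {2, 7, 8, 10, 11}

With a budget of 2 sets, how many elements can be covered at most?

Choosing T1, T6 covers {1, 3, 5, 6, 7, 8, 9, 10, 11} — 9 elements.
No choice of 2 sets does better; here 2, 4 are left uncovered.

9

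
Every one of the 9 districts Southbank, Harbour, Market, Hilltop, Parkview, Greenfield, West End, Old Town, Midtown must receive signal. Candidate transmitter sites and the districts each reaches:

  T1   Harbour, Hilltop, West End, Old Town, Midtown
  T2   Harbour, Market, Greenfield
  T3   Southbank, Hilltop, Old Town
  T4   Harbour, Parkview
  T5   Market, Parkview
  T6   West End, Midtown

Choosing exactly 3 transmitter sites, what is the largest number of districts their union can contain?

Choosing T1, T2, T3 covers {Southbank, Harbour, Market, Hilltop, Greenfield, West End, Old Town, Midtown} — 8 districts.
No choice of 3 transmitter sites does better; here Parkview is left uncovered.

8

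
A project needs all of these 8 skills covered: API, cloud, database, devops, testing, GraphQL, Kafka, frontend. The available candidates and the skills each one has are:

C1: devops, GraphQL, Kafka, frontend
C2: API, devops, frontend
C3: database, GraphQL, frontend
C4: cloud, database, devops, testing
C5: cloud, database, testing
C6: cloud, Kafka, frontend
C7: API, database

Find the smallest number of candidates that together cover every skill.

C1, C2, C4 together cover {API, cloud, database, devops, testing, GraphQL, Kafka, frontend} — every skill.
No 2 of the 7 candidates cover everything (all 21 pairs fall short), so 3 is minimum.

3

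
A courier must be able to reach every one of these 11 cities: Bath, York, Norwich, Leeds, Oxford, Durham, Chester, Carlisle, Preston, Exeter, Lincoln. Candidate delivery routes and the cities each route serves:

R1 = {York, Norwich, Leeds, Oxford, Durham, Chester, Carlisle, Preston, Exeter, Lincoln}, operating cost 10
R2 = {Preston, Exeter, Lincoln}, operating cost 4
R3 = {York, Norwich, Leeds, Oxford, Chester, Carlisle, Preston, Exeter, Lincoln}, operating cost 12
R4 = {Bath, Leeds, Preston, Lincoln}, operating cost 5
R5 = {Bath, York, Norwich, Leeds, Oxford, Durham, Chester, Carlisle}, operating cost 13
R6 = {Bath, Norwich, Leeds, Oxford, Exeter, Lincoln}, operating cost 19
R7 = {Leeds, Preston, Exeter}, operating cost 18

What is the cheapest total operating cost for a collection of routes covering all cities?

R1, R4 cover every city at operating cost 10 + 5 = 15.
Any cover uses at least 2 routes; among all covering selections none totals below 15.

15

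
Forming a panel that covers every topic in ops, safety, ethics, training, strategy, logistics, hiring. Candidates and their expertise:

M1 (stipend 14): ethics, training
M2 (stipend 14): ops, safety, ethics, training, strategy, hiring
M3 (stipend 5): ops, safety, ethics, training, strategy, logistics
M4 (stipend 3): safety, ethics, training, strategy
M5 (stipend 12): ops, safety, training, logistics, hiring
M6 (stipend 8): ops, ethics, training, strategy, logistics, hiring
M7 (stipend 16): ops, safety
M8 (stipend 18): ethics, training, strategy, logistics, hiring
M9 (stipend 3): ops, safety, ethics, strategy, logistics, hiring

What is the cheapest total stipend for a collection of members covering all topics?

M4, M9 cover every topic at stipend 3 + 3 = 6.
Any cover uses at least 2 members; among all covering selections none totals below 6.

6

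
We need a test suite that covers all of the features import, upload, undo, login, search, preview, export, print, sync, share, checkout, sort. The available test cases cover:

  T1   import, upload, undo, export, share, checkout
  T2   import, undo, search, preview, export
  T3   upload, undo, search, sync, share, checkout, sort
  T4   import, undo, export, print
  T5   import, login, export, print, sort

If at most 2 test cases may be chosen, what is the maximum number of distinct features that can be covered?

Choosing T3, T5 covers {import, upload, undo, login, search, export, print, sync, share, checkout, sort} — 11 features.
No choice of 2 test cases does better; here preview is left uncovered.

11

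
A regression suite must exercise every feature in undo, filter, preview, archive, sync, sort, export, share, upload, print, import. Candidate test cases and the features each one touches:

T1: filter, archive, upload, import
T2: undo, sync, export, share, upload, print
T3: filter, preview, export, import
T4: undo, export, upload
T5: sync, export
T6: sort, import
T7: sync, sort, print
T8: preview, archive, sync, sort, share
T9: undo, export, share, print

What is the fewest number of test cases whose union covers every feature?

3

T1, T2, T8 together cover {undo, filter, preview, archive, sync, sort, export, share, upload, print, import} — every feature.
No 2 of the 9 test cases cover everything (all 36 pairs fall short), so 3 is minimum.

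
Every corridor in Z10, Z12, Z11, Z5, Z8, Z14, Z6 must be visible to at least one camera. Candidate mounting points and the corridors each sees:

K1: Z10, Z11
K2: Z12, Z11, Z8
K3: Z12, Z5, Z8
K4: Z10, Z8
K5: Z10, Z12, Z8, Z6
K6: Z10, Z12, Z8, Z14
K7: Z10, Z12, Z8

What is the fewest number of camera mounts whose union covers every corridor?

4

K1, K3, K5, K6 together cover {Z10, Z12, Z11, Z5, Z8, Z14, Z6} — every corridor.
No 3 of the 7 camera mounts cover everything (all 35 triples fall short), so 4 is minimum.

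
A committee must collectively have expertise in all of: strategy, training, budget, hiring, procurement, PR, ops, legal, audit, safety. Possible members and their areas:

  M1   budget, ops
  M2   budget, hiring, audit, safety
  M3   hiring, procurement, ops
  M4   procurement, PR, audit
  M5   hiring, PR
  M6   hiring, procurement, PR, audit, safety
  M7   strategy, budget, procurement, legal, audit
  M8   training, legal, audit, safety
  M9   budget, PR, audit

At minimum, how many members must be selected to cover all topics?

4

M1, M5, M7, M8 together cover {strategy, training, budget, hiring, procurement, PR, ops, legal, audit, safety} — every topic.
No 3 of the 9 members cover everything (all 84 triples fall short), so 4 is minimum.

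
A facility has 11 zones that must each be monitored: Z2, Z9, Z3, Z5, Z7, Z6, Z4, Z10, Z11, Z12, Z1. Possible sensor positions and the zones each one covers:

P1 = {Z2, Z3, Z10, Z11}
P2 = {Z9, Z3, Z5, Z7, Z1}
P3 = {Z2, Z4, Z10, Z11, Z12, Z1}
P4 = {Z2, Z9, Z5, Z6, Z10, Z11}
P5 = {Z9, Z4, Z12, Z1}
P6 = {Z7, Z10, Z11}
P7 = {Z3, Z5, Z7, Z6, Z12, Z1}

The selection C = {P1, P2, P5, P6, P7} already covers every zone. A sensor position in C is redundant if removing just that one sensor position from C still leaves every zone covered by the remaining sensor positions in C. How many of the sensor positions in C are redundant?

Drop P1: Z2 uncovered — not redundant.
Drop P2: the rest still cover every zone — redundant.
Drop P5: Z4 uncovered — not redundant.
Drop P6: the rest still cover every zone — redundant.
Drop P7: Z6 uncovered — not redundant.
2 redundant: P2, P6.

2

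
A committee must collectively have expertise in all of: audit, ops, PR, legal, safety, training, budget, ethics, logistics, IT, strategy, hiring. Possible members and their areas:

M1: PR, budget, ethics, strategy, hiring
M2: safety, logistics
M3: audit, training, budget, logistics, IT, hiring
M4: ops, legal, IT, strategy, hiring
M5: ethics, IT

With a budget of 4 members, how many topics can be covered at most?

12

Choosing M1, M2, M3, M4 covers {audit, ops, PR, legal, safety, training, budget, ethics, logistics, IT, strategy, hiring} — 12 topics.
That is all 12 topics.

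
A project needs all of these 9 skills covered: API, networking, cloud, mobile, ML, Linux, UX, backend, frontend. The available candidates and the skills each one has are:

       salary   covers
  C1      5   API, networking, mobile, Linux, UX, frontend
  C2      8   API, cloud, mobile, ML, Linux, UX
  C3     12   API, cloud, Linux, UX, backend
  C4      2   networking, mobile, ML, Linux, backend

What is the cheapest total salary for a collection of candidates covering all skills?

15

C1, C2, C4 cover every skill at salary 5 + 8 + 2 = 15.
Any cover uses at least 3 candidates; among all covering selections none totals below 15.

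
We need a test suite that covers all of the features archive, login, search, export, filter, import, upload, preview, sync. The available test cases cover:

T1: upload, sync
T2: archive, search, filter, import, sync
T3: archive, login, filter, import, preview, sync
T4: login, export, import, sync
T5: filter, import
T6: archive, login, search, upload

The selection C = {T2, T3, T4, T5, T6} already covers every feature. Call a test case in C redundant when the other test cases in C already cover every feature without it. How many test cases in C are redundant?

2

Drop T2: the rest still cover every feature — redundant.
Drop T3: preview uncovered — not redundant.
Drop T4: export uncovered — not redundant.
Drop T5: the rest still cover every feature — redundant.
Drop T6: upload uncovered — not redundant.
2 redundant: T2, T5.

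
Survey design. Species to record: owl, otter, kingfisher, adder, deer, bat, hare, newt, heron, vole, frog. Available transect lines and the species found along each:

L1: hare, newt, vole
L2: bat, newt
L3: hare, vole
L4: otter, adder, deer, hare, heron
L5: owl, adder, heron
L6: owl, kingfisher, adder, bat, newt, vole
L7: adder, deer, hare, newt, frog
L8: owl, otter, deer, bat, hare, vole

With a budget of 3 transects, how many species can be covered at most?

Choosing L4, L6, L7 covers {owl, otter, kingfisher, adder, deer, bat, hare, newt, heron, vole, frog} — 11 species.
That is all 11 species.

11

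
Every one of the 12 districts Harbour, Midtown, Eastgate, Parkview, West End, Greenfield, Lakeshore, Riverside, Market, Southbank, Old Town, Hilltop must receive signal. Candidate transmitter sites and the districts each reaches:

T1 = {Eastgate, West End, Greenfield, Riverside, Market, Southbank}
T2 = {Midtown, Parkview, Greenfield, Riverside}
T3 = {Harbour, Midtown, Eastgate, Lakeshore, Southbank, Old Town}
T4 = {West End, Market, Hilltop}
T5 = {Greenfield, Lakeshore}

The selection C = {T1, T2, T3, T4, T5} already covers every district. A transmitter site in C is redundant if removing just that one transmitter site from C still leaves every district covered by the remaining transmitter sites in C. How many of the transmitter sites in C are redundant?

Drop T1: the rest still cover every district — redundant.
Drop T2: Parkview uncovered — not redundant.
Drop T3: Harbour, Old Town uncovered — not redundant.
Drop T4: Hilltop uncovered — not redundant.
Drop T5: the rest still cover every district — redundant.
2 redundant: T1, T5.

2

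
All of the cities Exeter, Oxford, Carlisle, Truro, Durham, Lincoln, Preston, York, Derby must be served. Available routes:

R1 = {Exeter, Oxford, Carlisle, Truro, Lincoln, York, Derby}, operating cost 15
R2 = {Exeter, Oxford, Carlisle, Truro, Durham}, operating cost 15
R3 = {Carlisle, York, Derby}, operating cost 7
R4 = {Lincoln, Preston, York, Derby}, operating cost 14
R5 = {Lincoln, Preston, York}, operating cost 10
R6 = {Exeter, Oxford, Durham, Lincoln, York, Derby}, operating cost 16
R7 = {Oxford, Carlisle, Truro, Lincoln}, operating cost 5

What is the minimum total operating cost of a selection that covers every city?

R2, R4 cover every city at operating cost 15 + 14 = 29.
Any cover uses at least 2 routes; among all covering selections none totals below 29.
Greedy by coverage-per-operating cost would pick R7, R3, R2, R5 for 37 — worse than the optimum 29.

29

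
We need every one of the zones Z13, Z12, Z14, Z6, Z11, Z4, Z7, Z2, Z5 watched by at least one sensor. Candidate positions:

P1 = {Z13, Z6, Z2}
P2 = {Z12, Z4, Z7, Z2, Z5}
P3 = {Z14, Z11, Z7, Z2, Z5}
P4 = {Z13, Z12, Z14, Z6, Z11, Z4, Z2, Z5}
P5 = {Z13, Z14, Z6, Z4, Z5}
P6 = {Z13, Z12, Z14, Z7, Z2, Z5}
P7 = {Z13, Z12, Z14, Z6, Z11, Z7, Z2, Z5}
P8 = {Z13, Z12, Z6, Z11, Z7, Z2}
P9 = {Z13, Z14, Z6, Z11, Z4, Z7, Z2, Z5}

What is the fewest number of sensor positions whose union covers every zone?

P2, P4 together cover {Z13, Z12, Z14, Z6, Z11, Z4, Z7, Z2, Z5} — every zone.
No single sensor position contains all 9 zones, so 2 is optimal.

2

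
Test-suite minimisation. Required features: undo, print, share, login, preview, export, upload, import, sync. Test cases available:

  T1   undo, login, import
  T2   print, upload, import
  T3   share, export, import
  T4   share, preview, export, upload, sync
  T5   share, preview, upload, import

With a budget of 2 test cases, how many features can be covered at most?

Choosing T1, T4 covers {undo, share, login, preview, export, upload, import, sync} — 8 features.
No choice of 2 test cases does better; here print is left uncovered.

8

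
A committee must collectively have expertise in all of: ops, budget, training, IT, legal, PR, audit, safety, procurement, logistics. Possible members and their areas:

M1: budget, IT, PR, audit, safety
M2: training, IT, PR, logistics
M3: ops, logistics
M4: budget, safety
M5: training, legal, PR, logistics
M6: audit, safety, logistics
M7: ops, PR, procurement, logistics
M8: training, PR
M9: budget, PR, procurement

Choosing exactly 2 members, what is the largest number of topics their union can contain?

Choosing M1, M5 covers {budget, training, IT, legal, PR, audit, safety, logistics} — 8 topics.
No choice of 2 members does better; here ops, procurement are left uncovered.

8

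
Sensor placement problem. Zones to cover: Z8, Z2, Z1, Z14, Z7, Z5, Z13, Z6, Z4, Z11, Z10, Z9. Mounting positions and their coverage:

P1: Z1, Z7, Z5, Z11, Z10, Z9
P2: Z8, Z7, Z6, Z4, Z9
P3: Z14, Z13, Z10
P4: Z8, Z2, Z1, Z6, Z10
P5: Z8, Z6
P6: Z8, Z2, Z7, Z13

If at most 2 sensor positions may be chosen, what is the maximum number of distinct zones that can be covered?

9

Choosing P1, P2 covers {Z8, Z1, Z7, Z5, Z6, Z4, Z11, Z10, Z9} — 9 zones.
No choice of 2 sensor positions does better; here Z2, Z14, Z13 are left uncovered.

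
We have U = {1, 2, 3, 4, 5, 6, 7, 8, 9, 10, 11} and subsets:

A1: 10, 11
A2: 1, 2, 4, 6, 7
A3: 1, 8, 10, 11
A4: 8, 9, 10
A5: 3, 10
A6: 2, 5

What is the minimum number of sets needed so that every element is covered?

A1, A2, A4, A5, A6 together cover {1, 2, 3, 4, 5, 6, 7, 8, 9, 10, 11} — every element.
No 4 of the 6 sets cover everything (all 15 size-4 selections fall short), so 5 is minimum.

5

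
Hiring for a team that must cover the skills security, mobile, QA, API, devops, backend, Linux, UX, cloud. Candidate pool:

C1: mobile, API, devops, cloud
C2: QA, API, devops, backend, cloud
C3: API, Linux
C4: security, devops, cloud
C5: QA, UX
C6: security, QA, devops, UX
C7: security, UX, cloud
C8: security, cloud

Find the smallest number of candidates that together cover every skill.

4

C1, C2, C3, C6 together cover {security, mobile, QA, API, devops, backend, Linux, UX, cloud} — every skill.
No 3 of the 8 candidates cover everything (all 56 triples fall short), so 4 is minimum.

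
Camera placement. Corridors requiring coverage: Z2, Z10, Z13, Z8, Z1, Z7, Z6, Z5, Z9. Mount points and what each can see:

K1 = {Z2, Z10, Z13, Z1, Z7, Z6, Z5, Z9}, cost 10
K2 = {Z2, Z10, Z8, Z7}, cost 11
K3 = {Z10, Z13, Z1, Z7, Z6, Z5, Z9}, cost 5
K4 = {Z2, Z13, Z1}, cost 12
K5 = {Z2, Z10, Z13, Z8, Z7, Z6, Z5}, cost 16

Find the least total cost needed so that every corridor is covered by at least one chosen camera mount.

K2, K3 cover every corridor at cost 11 + 5 = 16.
Any cover uses at least 2 camera mounts; among all covering selections none totals below 16.

16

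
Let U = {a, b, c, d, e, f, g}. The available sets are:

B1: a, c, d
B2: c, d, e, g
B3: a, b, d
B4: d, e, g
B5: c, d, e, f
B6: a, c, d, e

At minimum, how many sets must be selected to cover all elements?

B2, B3, B5 together cover {a, b, c, d, e, f, g} — every element.
No 2 of the 6 sets cover everything (all 15 pairs fall short), so 3 is minimum.

3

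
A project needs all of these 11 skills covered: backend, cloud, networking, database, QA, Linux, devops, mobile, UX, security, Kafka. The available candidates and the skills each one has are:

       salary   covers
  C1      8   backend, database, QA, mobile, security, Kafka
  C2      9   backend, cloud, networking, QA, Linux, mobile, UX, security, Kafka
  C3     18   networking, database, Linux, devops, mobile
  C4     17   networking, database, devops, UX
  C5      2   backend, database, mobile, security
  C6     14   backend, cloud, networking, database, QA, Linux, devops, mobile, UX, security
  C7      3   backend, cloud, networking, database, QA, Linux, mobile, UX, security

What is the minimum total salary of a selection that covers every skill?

C1, C6 cover every skill at salary 8 + 14 = 22.
Any cover uses at least 2 candidates; among all covering selections none totals below 22.
Greedy by coverage-per-salary would pick C7, C1, C6 for 25 — worse than the optimum 22.

22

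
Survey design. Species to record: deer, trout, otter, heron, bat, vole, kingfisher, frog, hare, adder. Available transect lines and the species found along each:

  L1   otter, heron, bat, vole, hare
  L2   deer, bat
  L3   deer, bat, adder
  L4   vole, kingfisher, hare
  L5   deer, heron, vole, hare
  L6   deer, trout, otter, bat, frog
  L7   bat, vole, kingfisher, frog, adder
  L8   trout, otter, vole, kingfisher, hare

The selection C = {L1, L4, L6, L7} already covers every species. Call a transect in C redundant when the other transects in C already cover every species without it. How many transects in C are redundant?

Drop L1: heron uncovered — not redundant.
Drop L4: the rest still cover every species — redundant.
Drop L6: deer, trout uncovered — not redundant.
Drop L7: adder uncovered — not redundant.
1 redundant: L4.

1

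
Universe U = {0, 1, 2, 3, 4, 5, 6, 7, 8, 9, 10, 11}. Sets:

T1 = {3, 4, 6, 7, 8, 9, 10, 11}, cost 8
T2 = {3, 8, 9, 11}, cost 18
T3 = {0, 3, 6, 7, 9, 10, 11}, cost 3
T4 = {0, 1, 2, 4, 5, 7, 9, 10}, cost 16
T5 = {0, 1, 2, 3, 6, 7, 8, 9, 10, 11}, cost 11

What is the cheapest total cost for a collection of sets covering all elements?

24

T1, T4 cover every element at cost 8 + 16 = 24.
Any cover uses at least 2 sets; among all covering selections none totals below 24.
Greedy by coverage-per-cost would pick T3, T5, T1, T4 for 38 — worse than the optimum 24.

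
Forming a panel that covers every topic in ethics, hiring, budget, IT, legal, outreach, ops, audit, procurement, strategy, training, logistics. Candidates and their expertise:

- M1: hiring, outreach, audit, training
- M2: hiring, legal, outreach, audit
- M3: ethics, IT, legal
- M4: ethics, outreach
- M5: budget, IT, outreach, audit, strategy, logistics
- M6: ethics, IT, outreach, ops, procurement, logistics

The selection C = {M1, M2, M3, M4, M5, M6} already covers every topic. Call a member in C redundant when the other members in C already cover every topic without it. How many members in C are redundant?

3

Drop M1: training uncovered — not redundant.
Drop M2: the rest still cover every topic — redundant.
Drop M3: the rest still cover every topic — redundant.
Drop M4: the rest still cover every topic — redundant.
Drop M5: budget, strategy uncovered — not redundant.
Drop M6: ops, procurement uncovered — not redundant.
3 redundant: M2, M3, M4.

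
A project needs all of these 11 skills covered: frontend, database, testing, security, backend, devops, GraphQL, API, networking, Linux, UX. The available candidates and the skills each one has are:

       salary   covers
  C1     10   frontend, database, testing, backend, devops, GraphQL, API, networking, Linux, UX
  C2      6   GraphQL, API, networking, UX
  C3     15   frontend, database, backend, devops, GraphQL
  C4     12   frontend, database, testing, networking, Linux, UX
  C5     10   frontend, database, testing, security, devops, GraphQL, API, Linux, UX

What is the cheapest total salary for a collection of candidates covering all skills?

C1, C5 cover every skill at salary 10 + 10 = 20.
Any cover uses at least 2 candidates; among all covering selections none totals below 20.

20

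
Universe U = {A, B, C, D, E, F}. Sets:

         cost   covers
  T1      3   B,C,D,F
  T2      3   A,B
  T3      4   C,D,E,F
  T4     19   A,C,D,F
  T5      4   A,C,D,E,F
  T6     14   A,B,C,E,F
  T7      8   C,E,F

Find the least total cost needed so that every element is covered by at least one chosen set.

7

T1, T5 cover every element at cost 3 + 4 = 7.
Any cover uses at least 2 sets; among all covering selections none totals below 7.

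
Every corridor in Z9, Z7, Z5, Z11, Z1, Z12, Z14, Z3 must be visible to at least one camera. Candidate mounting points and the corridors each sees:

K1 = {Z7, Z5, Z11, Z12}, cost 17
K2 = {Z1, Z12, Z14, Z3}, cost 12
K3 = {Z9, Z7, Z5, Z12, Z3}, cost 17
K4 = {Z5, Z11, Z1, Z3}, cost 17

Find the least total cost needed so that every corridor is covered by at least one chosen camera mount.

46

K1, K2, K3 cover every corridor at cost 17 + 12 + 17 = 46.
Any cover uses at least 3 camera mounts; among all covering selections none totals below 46.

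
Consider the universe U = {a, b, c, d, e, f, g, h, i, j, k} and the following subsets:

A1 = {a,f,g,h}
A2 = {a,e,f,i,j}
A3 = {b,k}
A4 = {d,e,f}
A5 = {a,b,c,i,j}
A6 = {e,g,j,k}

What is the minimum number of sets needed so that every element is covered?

A1, A3, A4, A5 together cover {a, b, c, d, e, f, g, h, i, j, k} — every element.
No 3 of the 6 sets cover everything (all 20 triples fall short), so 4 is minimum.

4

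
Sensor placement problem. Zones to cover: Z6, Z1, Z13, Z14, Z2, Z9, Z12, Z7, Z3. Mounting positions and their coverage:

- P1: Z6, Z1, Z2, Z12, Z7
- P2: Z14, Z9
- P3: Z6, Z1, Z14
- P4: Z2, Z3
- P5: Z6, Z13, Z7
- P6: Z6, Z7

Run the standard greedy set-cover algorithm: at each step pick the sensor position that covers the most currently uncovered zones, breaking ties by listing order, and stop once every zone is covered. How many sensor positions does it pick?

4

Pick 1: P1 covers 5 new zones (Z6, Z1, Z2, Z12, Z7).
Pick 2: P2 covers 2 new zones (Z14, Z9).
Pick 3: P4 covers 1 new zones (Z3).
Pick 4: P5 covers 1 new zones (Z13).
Greedy uses 4 sensor positions.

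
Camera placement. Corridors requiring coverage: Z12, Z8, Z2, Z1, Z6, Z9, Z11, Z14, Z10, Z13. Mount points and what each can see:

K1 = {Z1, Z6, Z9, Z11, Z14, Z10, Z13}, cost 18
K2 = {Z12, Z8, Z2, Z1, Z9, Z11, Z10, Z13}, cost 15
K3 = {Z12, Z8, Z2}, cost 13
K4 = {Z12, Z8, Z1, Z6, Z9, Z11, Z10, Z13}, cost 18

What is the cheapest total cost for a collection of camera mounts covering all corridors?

31

K1, K3 cover every corridor at cost 18 + 13 = 31.
Any cover uses at least 2 camera mounts; among all covering selections none totals below 31.
Greedy by coverage-per-cost would pick K2, K1 for 33 — worse than the optimum 31.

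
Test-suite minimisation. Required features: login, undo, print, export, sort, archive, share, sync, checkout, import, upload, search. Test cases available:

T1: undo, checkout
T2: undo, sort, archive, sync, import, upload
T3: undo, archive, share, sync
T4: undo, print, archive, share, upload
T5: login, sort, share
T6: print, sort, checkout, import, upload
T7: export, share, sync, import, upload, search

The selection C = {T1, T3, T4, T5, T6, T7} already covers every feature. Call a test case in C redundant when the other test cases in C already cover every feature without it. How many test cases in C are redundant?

4

Drop T1: the rest still cover every feature — redundant.
Drop T3: the rest still cover every feature — redundant.
Drop T4: the rest still cover every feature — redundant.
Drop T5: login uncovered — not redundant.
Drop T6: the rest still cover every feature — redundant.
Drop T7: export, search uncovered — not redundant.
4 redundant: T1, T3, T4, T6.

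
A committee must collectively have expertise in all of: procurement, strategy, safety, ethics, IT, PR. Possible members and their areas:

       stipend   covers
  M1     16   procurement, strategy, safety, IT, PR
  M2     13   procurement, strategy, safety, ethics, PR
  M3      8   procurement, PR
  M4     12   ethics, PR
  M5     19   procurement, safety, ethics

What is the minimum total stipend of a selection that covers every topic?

M1, M4 cover every topic at stipend 16 + 12 = 28.
Any cover uses at least 2 members; among all covering selections none totals below 28.

28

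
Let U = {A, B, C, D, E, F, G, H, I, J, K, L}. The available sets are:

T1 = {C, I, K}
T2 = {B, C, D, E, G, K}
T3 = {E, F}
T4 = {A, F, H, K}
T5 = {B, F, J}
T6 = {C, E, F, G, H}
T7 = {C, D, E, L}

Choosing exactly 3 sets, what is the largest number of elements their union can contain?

Choosing T1, T2, T4 covers {A, B, C, D, E, F, G, H, I, K} — 10 elements.
No choice of 3 sets does better; here J, L are left uncovered.

10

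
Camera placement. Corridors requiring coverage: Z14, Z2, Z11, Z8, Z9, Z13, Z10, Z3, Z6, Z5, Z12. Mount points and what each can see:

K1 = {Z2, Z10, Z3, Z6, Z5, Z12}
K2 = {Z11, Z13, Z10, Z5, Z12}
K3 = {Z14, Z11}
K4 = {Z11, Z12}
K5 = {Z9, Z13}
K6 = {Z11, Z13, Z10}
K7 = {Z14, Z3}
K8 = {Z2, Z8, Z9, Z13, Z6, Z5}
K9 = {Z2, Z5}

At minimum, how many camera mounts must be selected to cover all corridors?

K1, K3, K8 together cover {Z14, Z2, Z11, Z8, Z9, Z13, Z10, Z3, Z6, Z5, Z12} — every corridor.
No 2 of the 9 camera mounts cover everything (all 36 pairs fall short), so 3 is minimum.

3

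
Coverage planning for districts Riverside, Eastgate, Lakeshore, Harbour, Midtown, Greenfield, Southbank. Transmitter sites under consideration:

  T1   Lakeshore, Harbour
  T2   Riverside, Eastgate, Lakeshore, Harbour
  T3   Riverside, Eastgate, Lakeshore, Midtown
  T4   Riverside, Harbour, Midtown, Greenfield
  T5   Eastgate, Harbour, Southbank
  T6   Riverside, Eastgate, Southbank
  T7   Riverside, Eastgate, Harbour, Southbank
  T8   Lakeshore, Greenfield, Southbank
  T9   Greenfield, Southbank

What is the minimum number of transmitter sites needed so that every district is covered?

3

T1, T3, T8 together cover {Riverside, Eastgate, Lakeshore, Harbour, Midtown, Greenfield, Southbank} — every district.
No 2 of the 9 transmitter sites cover everything (all 36 pairs fall short), so 3 is minimum.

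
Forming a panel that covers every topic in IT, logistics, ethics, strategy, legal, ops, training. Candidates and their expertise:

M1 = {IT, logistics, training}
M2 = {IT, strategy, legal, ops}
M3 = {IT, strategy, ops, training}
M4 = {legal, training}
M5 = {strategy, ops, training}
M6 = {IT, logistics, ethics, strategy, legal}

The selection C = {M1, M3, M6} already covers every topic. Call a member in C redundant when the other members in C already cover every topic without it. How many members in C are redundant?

1

Drop M1: the rest still cover every topic — redundant.
Drop M3: ops uncovered — not redundant.
Drop M6: ethics, legal uncovered — not redundant.
1 redundant: M1.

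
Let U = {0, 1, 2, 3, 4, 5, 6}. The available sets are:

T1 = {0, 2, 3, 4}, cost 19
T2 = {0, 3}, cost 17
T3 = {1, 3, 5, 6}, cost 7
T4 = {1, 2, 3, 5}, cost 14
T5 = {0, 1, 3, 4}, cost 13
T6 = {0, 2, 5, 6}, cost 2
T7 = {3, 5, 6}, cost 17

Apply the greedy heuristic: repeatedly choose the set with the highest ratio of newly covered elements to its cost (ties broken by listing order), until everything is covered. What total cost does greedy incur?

22

Pick 1: T6 adds 4 new (0, 2, 5, 6) at cost 2 (ratio 4/2).
Pick 2: T3 adds 2 new (1, 3) at cost 7 (ratio 2/7).
Pick 3: T5 adds 1 new (4) at cost 13 (ratio 1/13).
Greedy total cost: 2 + 7 + 13 = 22. (The true optimum is 15, so greedy overshoots here.)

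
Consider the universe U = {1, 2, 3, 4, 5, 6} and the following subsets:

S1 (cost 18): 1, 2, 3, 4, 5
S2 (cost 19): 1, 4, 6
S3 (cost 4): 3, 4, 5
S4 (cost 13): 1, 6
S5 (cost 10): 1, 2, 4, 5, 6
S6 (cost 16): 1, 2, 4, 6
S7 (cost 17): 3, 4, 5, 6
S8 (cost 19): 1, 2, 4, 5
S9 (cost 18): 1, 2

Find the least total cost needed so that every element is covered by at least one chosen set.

14

S3, S5 cover every element at cost 4 + 10 = 14.
Any cover uses at least 2 sets; among all covering selections none totals below 14.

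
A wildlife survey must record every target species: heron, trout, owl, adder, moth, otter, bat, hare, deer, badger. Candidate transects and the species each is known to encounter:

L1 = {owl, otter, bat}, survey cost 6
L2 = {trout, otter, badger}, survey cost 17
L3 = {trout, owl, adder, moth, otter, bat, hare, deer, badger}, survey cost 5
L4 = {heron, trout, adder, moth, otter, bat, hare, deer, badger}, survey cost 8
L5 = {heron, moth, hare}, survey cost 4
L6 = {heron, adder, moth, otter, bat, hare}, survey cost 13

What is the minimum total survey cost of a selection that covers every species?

L3, L5 cover every species at survey cost 5 + 4 = 9.
Any cover uses at least 2 transects; among all covering selections none totals below 9.

9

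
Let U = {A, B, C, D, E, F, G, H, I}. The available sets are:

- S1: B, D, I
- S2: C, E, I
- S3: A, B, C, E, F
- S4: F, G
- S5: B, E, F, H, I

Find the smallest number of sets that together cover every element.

S1, S3, S4, S5 together cover {A, B, C, D, E, F, G, H, I} — every element.
No 3 of the 5 sets cover everything (all 10 triples fall short), so 4 is minimum.

4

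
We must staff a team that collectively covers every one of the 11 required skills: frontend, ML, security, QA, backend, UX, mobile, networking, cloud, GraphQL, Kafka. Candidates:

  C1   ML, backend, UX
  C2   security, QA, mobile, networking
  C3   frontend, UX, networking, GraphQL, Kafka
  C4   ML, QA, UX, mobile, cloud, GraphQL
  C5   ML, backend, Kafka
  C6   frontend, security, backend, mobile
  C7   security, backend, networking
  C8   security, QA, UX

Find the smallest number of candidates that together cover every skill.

C3, C4, C6 together cover {frontend, ML, security, QA, backend, UX, mobile, networking, cloud, GraphQL, Kafka} — every skill.
No 2 of the 8 candidates cover everything (all 28 pairs fall short), so 3 is minimum.

3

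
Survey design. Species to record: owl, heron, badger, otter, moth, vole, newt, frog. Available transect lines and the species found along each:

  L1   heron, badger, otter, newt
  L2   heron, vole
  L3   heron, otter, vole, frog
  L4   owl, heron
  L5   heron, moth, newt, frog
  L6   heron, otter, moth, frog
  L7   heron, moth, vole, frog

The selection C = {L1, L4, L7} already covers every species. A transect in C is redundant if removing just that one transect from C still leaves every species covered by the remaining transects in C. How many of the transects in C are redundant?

Drop L1: badger, otter, newt uncovered — not redundant.
Drop L4: owl uncovered — not redundant.
Drop L7: moth, vole, frog uncovered — not redundant.
None of the transects in C is redundant.

0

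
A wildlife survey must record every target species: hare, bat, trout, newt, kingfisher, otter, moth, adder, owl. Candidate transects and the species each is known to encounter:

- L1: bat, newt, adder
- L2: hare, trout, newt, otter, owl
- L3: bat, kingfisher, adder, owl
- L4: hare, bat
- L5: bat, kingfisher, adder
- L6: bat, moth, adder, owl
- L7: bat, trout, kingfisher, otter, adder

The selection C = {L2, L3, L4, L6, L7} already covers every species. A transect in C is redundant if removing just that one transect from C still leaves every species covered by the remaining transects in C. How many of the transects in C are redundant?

Drop L2: newt uncovered — not redundant.
Drop L3: the rest still cover every species — redundant.
Drop L4: the rest still cover every species — redundant.
Drop L6: moth uncovered — not redundant.
Drop L7: the rest still cover every species — redundant.
3 redundant: L3, L4, L7.

3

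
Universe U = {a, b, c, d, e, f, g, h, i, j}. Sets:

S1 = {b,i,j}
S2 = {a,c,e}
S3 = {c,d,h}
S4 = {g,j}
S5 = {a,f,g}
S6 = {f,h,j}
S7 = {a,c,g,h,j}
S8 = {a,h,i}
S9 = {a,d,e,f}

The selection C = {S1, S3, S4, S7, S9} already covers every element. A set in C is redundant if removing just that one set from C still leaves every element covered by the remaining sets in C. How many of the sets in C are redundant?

3

Drop S1: b, i uncovered — not redundant.
Drop S3: the rest still cover every element — redundant.
Drop S4: the rest still cover every element — redundant.
Drop S7: the rest still cover every element — redundant.
Drop S9: e, f uncovered — not redundant.
3 redundant: S3, S4, S7.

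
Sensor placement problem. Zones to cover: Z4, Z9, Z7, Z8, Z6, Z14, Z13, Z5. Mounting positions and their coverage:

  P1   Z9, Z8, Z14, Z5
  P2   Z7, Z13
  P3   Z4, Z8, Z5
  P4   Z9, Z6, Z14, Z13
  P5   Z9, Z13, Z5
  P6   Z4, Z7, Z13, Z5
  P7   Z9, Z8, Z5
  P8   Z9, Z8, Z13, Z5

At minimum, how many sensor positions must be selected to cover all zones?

3

P1, P4, P6 together cover {Z4, Z9, Z7, Z8, Z6, Z14, Z13, Z5} — every zone.
No 2 of the 8 sensor positions cover everything (all 28 pairs fall short), so 3 is minimum.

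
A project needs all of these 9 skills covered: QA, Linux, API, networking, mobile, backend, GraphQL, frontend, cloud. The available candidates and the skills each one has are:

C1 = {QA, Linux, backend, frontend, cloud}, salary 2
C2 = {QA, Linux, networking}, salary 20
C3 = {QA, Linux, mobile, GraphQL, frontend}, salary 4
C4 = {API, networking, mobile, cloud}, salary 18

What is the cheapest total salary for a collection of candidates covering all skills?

24

C1, C3, C4 cover every skill at salary 2 + 4 + 18 = 24.
Any cover uses at least 3 candidates; among all covering selections none totals below 24.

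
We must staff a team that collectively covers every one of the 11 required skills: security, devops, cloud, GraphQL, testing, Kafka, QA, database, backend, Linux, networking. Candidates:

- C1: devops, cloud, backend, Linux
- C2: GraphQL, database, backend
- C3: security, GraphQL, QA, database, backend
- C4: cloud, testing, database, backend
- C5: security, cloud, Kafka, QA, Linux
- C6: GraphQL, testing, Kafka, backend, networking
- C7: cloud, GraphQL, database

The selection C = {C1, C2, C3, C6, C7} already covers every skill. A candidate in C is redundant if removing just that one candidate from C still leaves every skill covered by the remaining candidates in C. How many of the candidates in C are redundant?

2

Drop C1: devops, Linux uncovered — not redundant.
Drop C2: the rest still cover every skill — redundant.
Drop C3: security, QA uncovered — not redundant.
Drop C6: testing, Kafka, networking uncovered — not redundant.
Drop C7: the rest still cover every skill — redundant.
2 redundant: C2, C7.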